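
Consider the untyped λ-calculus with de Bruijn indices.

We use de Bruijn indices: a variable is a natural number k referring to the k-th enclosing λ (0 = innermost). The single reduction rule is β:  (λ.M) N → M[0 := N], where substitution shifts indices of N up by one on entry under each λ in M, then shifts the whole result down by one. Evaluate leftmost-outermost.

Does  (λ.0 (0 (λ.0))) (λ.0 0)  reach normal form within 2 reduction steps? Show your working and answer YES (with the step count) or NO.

Answer: NO — after 2 steps the term is (λ.0 0) (λ.0) ((λ.0 0) (λ.0)), not yet normal

Working:
  start: (λ.0 (0 (λ.0))) (λ.0 0)
  →1  (λ.0 0) ((λ.0 0) (λ.0))
  →2  (λ.0 0) (λ.0) ((λ.0 0) (λ.0))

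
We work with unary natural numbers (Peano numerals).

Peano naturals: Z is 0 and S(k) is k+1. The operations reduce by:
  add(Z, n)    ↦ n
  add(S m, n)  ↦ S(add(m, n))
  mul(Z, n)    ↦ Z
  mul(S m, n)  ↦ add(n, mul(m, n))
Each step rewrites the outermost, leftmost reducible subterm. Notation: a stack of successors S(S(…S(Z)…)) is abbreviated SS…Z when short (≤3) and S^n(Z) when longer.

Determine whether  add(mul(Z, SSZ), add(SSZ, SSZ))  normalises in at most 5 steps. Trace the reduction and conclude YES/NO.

  start: add(mul(Z, SSZ), add(SSZ, SSZ))
  [1] add(Z, add(SSZ, SSZ))
  [2] add(SSZ, SSZ)
  [3] S(add(SZ, SSZ))
  [4] S(S(add(Z, SSZ)))
  [5] S^4(Z)

Answer: YES — reaches normal form S^4(Z) in 5 ≤ 5 steps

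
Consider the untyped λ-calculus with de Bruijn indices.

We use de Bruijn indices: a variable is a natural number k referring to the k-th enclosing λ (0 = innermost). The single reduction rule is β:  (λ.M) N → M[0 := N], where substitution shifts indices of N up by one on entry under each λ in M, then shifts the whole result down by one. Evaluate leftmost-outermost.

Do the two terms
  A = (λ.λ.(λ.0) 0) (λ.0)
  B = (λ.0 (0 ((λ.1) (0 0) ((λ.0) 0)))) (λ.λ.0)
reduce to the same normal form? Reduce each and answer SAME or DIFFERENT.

Term A:
  start: (λ.λ.(λ.0) 0) (λ.0)
  step 1: λ.(λ.0) 0
  step 2: λ.0

Term B:
  start: (λ.0 (0 ((λ.1) (0 0) ((λ.0) 0)))) (λ.λ.0)
  step 1: (λ.λ.0) ((λ.λ.0) ((λ.λ.λ.0) ((λ.λ.0) (λ.λ.0)) ((λ.0) (λ.λ.0))))
  step 2: λ.0

Answer: SAME — A ⇓ λ.0, B ⇓ λ.0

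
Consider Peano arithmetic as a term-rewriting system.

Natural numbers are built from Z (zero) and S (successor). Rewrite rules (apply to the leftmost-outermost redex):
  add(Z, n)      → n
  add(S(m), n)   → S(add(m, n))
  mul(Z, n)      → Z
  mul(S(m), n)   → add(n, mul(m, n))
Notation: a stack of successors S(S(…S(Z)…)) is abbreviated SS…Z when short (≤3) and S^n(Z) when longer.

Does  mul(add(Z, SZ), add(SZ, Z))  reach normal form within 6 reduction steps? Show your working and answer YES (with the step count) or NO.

  start: mul(add(Z, SZ), add(SZ, Z))
  step 1: mul(SZ, add(SZ, Z))
  step 2: add(add(SZ, Z), mul(Z, add(SZ, Z)))
  step 3: add(S(add(Z, Z)), mul(Z, add(SZ, Z)))
  step 4: S(add(add(Z, Z), mul(Z, add(SZ, Z))))
  step 5: S(add(Z, mul(Z, add(SZ, Z))))
  step 6: S(mul(Z, add(SZ, Z)))

Answer: NO — after 6 steps the term is S(mul(Z, add(SZ, Z))), not yet normal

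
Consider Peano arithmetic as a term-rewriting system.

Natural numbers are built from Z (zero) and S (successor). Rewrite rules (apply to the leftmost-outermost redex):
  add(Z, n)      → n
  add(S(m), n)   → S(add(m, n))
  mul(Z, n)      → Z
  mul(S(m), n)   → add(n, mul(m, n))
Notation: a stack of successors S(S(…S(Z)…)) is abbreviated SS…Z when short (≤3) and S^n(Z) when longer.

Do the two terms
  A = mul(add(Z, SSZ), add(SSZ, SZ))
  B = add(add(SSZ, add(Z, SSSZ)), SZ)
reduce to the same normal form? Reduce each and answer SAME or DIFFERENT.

Term A:
  start: mul(add(Z, SSZ), add(SSZ, SZ))
  [1] mul(SSZ, add(SSZ, SZ))
  [2] add(add(SSZ, SZ), mul(SZ, add(SSZ, SZ)))
  [3] add(S(add(SZ, SZ)), mul(SZ, add(SSZ, SZ)))
  [4] S(add(add(SZ, SZ), mul(SZ, add(SSZ, SZ))))
  [5] S(add(S(add(Z, SZ)), mul(SZ, add(SSZ, SZ))))
  [6] S(S(add(add(Z, SZ), mul(SZ, add(SSZ, SZ)))))
  [7] S(S(add(SZ, mul(SZ, add(SSZ, SZ)))))
  [8] S(S(S(add(Z, mul(SZ, add(SSZ, SZ))))))
  [9] S(S(S(mul(SZ, add(SSZ, SZ)))))
  [10] S(S(S(add(add(SSZ, SZ), mul(Z, add(SSZ, SZ))))))
  [11] S(S(S(add(S(add(SZ, SZ)), mul(Z, add(SSZ, SZ))))))
  [12] S(S(S(S(add(add(SZ, SZ), mul(Z, add(SSZ, SZ)))))))
  [13] S(S(S(S(add(S(add(Z, SZ)), mul(Z, add(SSZ, SZ)))))))
  [14] S(S(S(S(S(add(add(Z, SZ), mul(Z, add(SSZ, SZ))))))))
  [15] S(S(S(S(S(add(SZ, mul(Z, add(SSZ, SZ))))))))
  [16] S(S(S(S(S(S(add(Z, mul(Z, add(SSZ, SZ)))))))))
  [17] S(S(S(S(S(S(mul(Z, add(SSZ, SZ))))))))
  [18] S^6(Z)

Term B:
  start: add(add(SSZ, add(Z, SSSZ)), SZ)
  [1] add(S(add(SZ, add(Z, SSSZ))), SZ)
  [2] S(add(add(SZ, add(Z, SSSZ)), SZ))
  [3] S(add(S(add(Z, add(Z, SSSZ))), SZ))
  [4] S(S(add(add(Z, add(Z, SSSZ)), SZ)))
  [5] S(S(add(add(Z, SSSZ), SZ)))
  [6] S(S(add(SSSZ, SZ)))
  [7] S(S(S(add(SSZ, SZ))))
  [8] S(S(S(S(add(SZ, SZ)))))
  [9] S(S(S(S(S(add(Z, SZ))))))
  [10] S^6(Z)

Answer: SAME — A ⇓ S^6(Z), B ⇓ S^6(Z)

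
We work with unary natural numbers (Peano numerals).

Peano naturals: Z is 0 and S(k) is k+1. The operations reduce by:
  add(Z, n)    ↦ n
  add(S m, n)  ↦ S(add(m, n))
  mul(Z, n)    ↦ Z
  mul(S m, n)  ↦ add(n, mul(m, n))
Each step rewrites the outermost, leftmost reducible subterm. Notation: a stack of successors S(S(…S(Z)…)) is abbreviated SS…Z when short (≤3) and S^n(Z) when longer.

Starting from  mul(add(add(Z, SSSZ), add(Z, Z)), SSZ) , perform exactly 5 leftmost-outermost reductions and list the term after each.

  start: mul(add(add(Z, SSSZ), add(Z, Z)), SSZ)
  [1] mul(add(SSSZ, add(Z, Z)), SSZ)
  [2] mul(S(add(SSZ, add(Z, Z))), SSZ)
  [3] add(SSZ, mul(add(SSZ, add(Z, Z)), SSZ))
  [4] S(add(SZ, mul(add(SSZ, add(Z, Z)), SSZ)))
  [5] S(S(add(Z, mul(add(SSZ, add(Z, Z)), SSZ))))

Answer: after 5 steps: S(S(add(Z, mul(add(SSZ, add(Z, Z)), SSZ))))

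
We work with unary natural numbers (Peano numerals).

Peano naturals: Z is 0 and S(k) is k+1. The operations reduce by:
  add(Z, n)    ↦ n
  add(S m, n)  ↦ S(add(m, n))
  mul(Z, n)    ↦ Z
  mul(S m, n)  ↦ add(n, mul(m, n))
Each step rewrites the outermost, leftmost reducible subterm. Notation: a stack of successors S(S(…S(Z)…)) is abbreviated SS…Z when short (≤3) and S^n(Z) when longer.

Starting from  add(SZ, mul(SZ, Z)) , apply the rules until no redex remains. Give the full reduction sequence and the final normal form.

  start: add(SZ, mul(SZ, Z))
  step 1: S(add(Z, mul(SZ, Z)))
  step 2: S(mul(SZ, Z))
  step 3: S(add(Z, mul(Z, Z)))
  step 4: S(mul(Z, Z))
  step 5: SZ

Answer: normal form = SZ  (in 5 steps)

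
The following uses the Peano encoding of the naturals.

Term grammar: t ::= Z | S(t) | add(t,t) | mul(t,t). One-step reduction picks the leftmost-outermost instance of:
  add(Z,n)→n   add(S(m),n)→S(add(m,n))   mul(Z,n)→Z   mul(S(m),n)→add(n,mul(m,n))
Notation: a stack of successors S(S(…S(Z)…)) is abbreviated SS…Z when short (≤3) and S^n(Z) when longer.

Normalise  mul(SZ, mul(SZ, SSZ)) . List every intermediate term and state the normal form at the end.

  start: mul(SZ, mul(SZ, SSZ))
  step 1: add(mul(SZ, SSZ), mul(Z, mul(SZ, SSZ)))
  step 2: add(add(SSZ, mul(Z, SSZ)), mul(Z, mul(SZ, SSZ)))
  step 3: add(S(add(SZ, mul(Z, SSZ))), mul(Z, mul(SZ, SSZ)))
  step 4: S(add(add(SZ, mul(Z, SSZ)), mul(Z, mul(SZ, SSZ))))
  step 5: S(add(S(add(Z, mul(Z, SSZ))), mul(Z, mul(SZ, SSZ))))
  step 6: S(S(add(add(Z, mul(Z, SSZ)), mul(Z, mul(SZ, SSZ)))))
  step 7: S(S(add(mul(Z, SSZ), mul(Z, mul(SZ, SSZ)))))
  step 8: S(S(add(Z, mul(Z, mul(SZ, SSZ)))))
  step 9: S(S(mul(Z, mul(SZ, SSZ))))
  step 10: SSZ

Answer: normal form = SSZ  (in 10 steps)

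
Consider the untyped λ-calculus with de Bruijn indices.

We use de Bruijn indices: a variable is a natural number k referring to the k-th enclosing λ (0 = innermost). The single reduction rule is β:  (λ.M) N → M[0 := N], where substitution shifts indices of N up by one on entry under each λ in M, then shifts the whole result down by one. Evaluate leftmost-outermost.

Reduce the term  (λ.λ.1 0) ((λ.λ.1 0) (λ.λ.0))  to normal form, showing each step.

  start: (λ.λ.1 0) ((λ.λ.1 0) (λ.λ.0))
  step 1: λ.(λ.λ.1 0) (λ.λ.0) 0
  step 2: λ.(λ.(λ.λ.0) 0) 0
  step 3: λ.(λ.λ.0) 0
  step 4: λ.λ.0

Answer: normal form = λ.λ.0  (in 4 steps)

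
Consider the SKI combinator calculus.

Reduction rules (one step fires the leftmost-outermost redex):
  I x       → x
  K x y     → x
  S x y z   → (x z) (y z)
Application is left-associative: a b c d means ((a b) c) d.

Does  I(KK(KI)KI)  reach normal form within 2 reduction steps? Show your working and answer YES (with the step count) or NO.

Answer: NO — after 2 steps the term is KKI, not yet normal

Reduction:
  start: I(KK(KI)KI)
  [1] KK(KI)KI
  [2] KKI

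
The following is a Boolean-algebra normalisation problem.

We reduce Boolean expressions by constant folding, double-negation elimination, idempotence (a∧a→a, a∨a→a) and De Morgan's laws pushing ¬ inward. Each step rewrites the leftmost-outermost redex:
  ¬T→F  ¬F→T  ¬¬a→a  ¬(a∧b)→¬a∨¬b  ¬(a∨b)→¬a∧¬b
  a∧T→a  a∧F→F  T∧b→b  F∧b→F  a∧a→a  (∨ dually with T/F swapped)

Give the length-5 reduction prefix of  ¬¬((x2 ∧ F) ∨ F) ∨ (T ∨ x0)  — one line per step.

  start: ¬¬((x2 ∧ F) ∨ F) ∨ (T ∨ x0)
  →1  ((x2 ∧ F) ∨ F) ∨ (T ∨ x0)
  →2  (x2 ∧ F) ∨ (T ∨ x0)
  →3  F ∨ (T ∨ x0)
  →4  T ∨ x0
  →5  T

Answer: after 5 steps: T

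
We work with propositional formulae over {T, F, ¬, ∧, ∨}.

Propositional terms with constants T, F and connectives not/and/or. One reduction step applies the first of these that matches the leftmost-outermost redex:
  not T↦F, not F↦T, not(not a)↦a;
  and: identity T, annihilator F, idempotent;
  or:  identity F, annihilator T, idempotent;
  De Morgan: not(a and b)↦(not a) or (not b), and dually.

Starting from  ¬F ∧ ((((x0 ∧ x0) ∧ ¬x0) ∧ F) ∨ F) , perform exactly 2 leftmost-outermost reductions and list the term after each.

  start: ¬F ∧ ((((x0 ∧ x0) ∧ ¬x0) ∧ F) ∨ F)
  [1] T ∧ ((((x0 ∧ x0) ∧ ¬x0) ∧ F) ∨ F)
  [2] (((x0 ∧ x0) ∧ ¬x0) ∧ F) ∨ F

Answer: after 2 steps: (((x0 ∧ x0) ∧ ¬x0) ∧ F) ∨ F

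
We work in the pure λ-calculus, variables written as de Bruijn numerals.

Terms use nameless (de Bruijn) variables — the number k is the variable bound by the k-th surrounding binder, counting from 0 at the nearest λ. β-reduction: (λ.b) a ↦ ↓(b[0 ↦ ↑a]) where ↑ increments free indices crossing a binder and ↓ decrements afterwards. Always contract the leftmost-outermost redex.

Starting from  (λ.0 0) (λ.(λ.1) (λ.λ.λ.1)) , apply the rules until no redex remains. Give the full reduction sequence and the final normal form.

  start: (λ.0 0) (λ.(λ.1) (λ.λ.λ.1))
  →1  (λ.(λ.1) (λ.λ.λ.1)) (λ.(λ.1) (λ.λ.λ.1))
  →2  (λ.λ.(λ.1) (λ.λ.λ.1)) (λ.λ.λ.1)
  →3  λ.(λ.1) (λ.λ.λ.1)
  →4  λ.0

Answer: normal form = λ.0  (in 4 steps)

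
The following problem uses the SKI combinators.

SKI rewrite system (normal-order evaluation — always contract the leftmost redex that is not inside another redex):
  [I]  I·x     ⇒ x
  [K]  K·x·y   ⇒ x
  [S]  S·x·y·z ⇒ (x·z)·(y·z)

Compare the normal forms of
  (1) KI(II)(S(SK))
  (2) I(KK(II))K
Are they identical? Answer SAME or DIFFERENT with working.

Term A:
  start: KI(II)(S(SK))
  →1  I(S(SK))
  →2  S(SK)

Term B:
  start: I(KK(II))K
  →1  KK(II)K
  →2  KK

Answer: DIFFERENT — A ⇓ S(SK), B ⇓ KK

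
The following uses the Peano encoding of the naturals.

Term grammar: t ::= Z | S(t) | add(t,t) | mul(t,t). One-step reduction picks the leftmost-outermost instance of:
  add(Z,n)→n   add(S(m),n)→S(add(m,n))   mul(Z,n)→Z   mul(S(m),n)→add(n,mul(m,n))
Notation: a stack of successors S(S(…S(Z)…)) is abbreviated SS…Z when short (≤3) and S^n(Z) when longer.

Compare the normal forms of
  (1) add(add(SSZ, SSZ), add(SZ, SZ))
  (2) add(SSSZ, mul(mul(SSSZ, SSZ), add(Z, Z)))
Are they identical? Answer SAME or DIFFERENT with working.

Answer: DIFFERENT — A ⇓ S^6(Z), B ⇓ SSSZ

Derivation:
Term A:
  start: add(add(SSZ, SSZ), add(SZ, SZ))
  →1  add(S(add(SZ, SSZ)), add(SZ, SZ))
  →2  S(add(add(SZ, SSZ), add(SZ, SZ)))
  →3  S(add(S(add(Z, SSZ)), add(SZ, SZ)))
  →4  S(S(add(add(Z, SSZ), add(SZ, SZ))))
  →5  S(S(add(SSZ, add(SZ, SZ))))
  →6  S(S(S(add(SZ, add(SZ, SZ)))))
  →7  S(S(S(S(add(Z, add(SZ, SZ))))))
  →8  S(S(S(S(add(SZ, SZ)))))
  →9  S(S(S(S(S(add(Z, SZ))))))
  →10  S^6(Z)

Term B:
  start: add(SSSZ, mul(mul(SSSZ, SSZ), add(Z, Z)))
  →1  S(add(SSZ, mul(mul(SSSZ, SSZ), add(Z, Z))))
  →2  S(S(add(SZ, mul(mul(SSSZ, SSZ), add(Z, Z)))))
  →3  S(S(S(add(Z, mul(mul(SSSZ, SSZ), add(Z, Z))))))
  →4  S(S(S(mul(mul(SSSZ, SSZ), add(Z, Z)))))
  →5  S(S(S(mul(add(SSZ, mul(SSZ, SSZ)), add(Z, Z)))))
  →6  S(S(S(mul(S(add(SZ, mul(SSZ, SSZ))), add(Z, Z)))))
  →7  S(S(S(add(add(Z, Z), mul(add(SZ, mul(SSZ, SSZ)), add(Z, Z))))))
  →8  S(S(S(add(Z, mul(add(SZ, mul(SSZ, SSZ)), add(Z, Z))))))
  →9  S(S(S(mul(add(SZ, mul(SSZ, SSZ)), add(Z, Z)))))
  →10  S(S(S(mul(S(add(Z, mul(SSZ, SSZ))), add(Z, Z)))))
  →11  S(S(S(add(add(Z, Z), mul(add(Z, mul(SSZ, SSZ)), add(Z, Z))))))
  →12  S(S(S(add(Z, mul(add(Z, mul(SSZ, SSZ)), add(Z, Z))))))
  →13  S(S(S(mul(add(Z, mul(SSZ, SSZ)), add(Z, Z)))))
  →14  S(S(S(mul(mul(SSZ, SSZ), add(Z, Z)))))
  →15  S(S(S(mul(add(SSZ, mul(SZ, SSZ)), add(Z, Z)))))
  →16  S(S(S(mul(S(add(SZ, mul(SZ, SSZ))), add(Z, Z)))))
  →17  S(S(S(add(add(Z, Z), mul(add(SZ, mul(SZ, SSZ)), add(Z, Z))))))
  →18  S(S(S(add(Z, mul(add(SZ, mul(SZ, SSZ)), add(Z, Z))))))
  →19  S(S(S(mul(add(SZ, mul(SZ, SSZ)), add(Z, Z)))))
  →20  S(S(S(mul(S(add(Z, mul(SZ, SSZ))), add(Z, Z)))))
  →21  S(S(S(add(add(Z, Z), mul(add(Z, mul(SZ, SSZ)), add(Z, Z))))))
  →22  S(S(S(add(Z, mul(add(Z, mul(SZ, SSZ)), add(Z, Z))))))
  →23  S(S(S(mul(add(Z, mul(SZ, SSZ)), add(Z, Z)))))
  →24  S(S(S(mul(mul(SZ, SSZ), add(Z, Z)))))
  →25  S(S(S(mul(add(SSZ, mul(Z, SSZ)), add(Z, Z)))))
  →26  S(S(S(mul(S(add(SZ, mul(Z, SSZ))), add(Z, Z)))))
  →27  S(S(S(add(add(Z, Z), mul(add(SZ, mul(Z, SSZ)), add(Z, Z))))))
  →28  S(S(S(add(Z, mul(add(SZ, mul(Z, SSZ)), add(Z, Z))))))
  →29  S(S(S(mul(add(SZ, mul(Z, SSZ)), add(Z, Z)))))
  →30  S(S(S(mul(S(add(Z, mul(Z, SSZ))), add(Z, Z)))))
  →31  S(S(S(add(add(Z, Z), mul(add(Z, mul(Z, SSZ)), add(Z, Z))))))
  →32  S(S(S(add(Z, mul(add(Z, mul(Z, SSZ)), add(Z, Z))))))
  →33  S(S(S(mul(add(Z, mul(Z, SSZ)), add(Z, Z)))))
  →34  S(S(S(mul(mul(Z, SSZ), add(Z, Z)))))
  →35  S(S(S(mul(Z, add(Z, Z)))))
  →36  SSSZ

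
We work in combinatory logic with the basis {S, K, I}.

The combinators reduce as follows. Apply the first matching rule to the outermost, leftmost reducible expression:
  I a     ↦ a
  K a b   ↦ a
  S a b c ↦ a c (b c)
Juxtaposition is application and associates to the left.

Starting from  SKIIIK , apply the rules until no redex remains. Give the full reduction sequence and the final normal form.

Answer: normal form = K  (in 4 steps)

Derivation:
  start: SKIIIK
  [1] KI(II)IK
  [2] IIK
  [3] IK
  [4] K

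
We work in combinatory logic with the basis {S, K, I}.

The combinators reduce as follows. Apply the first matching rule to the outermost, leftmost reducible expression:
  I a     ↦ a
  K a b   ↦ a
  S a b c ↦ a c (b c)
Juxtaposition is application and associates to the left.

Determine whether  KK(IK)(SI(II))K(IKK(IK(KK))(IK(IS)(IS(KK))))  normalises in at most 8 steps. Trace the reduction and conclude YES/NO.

  start: KK(IK)(SI(II))K(IKK(IK(KK))(IK(IS)(IS(KK))))
  step 1: K(SI(II))K(IKK(IK(KK))(IK(IS)(IS(KK))))
  step 2: SI(II)(IKK(IK(KK))(IK(IS)(IS(KK))))
  step 3: I(IKK(IK(KK))(IK(IS)(IS(KK))))(II(IKK(IK(KK))(IK(IS)(IS(KK)))))
  step 4: IKK(IK(KK))(IK(IS)(IS(KK)))(II(IKK(IK(KK))(IK(IS)(IS(KK)))))
  step 5: KK(IK(KK))(IK(IS)(IS(KK)))(II(IKK(IK(KK))(IK(IS)(IS(KK)))))
  step 6: K(IK(IS)(IS(KK)))(II(IKK(IK(KK))(IK(IS)(IS(KK)))))
  step 7: IK(IS)(IS(KK))
  step 8: K(IS)(IS(KK))

Answer: NO — after 8 steps the term is K(IS)(IS(KK)), not yet normal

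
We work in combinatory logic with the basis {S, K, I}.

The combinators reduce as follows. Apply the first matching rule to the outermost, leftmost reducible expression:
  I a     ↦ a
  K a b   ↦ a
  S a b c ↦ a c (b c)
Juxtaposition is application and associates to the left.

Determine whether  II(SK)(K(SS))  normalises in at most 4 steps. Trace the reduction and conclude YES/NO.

Answer: YES — reaches normal form SK(K(SS)) in 2 ≤ 4 steps

Working:
  start: II(SK)(K(SS))
  →1  I(SK)(K(SS))
  →2  SK(K(SS))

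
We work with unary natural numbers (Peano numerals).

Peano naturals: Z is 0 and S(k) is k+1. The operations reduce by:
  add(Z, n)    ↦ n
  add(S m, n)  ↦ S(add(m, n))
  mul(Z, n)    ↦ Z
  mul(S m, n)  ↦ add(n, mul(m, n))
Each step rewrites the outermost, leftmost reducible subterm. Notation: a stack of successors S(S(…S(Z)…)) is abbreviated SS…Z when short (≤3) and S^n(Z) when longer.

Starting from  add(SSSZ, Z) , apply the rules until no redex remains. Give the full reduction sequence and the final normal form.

  start: add(SSSZ, Z)
  step 1: S(add(SSZ, Z))
  step 2: S(S(add(SZ, Z)))
  step 3: S(S(S(add(Z, Z))))
  step 4: SSSZ

Answer: normal form = SSSZ  (in 4 steps)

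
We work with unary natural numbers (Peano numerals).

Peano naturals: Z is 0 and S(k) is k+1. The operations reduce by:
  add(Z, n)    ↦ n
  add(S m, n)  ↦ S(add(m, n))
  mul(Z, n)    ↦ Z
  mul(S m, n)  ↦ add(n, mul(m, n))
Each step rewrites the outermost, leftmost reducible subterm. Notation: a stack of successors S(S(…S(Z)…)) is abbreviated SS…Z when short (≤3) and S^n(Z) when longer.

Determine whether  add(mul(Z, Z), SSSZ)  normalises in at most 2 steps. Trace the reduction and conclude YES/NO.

  start: add(mul(Z, Z), SSSZ)
  →1  add(Z, SSSZ)
  →2  SSSZ

Answer: YES — reaches normal form SSSZ in 2 ≤ 2 steps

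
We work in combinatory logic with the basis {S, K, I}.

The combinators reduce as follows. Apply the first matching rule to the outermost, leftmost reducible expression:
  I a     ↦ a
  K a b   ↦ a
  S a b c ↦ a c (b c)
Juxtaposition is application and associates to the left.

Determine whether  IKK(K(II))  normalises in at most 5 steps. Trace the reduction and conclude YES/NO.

  start: IKK(K(II))
  →1  KK(K(II))
  →2  K

Answer: YES — reaches normal form K in 2 ≤ 5 steps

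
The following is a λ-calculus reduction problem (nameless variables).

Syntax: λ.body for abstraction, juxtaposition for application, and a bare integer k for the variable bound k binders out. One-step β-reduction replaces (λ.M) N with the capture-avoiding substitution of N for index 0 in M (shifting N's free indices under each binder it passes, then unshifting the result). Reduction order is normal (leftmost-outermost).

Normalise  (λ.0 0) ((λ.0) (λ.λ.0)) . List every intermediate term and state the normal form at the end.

Answer: normal form = λ.0  (in 3 steps)

Reduction:
  start: (λ.0 0) ((λ.0) (λ.λ.0))
  →1  (λ.0) (λ.λ.0) ((λ.0) (λ.λ.0))
  →2  (λ.λ.0) ((λ.0) (λ.λ.0))
  →3  λ.0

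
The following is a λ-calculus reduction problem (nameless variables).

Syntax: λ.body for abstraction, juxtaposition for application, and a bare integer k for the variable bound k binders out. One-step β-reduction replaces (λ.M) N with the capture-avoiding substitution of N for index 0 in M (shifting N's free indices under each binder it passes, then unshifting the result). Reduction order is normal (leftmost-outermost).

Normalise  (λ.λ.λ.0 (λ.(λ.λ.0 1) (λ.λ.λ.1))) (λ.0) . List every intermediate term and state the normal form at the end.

Answer: normal form = λ.λ.0 (λ.λ.0 (λ.λ.λ.1))  (in 2 steps)

Working:
  start: (λ.λ.λ.0 (λ.(λ.λ.0 1) (λ.λ.λ.1))) (λ.0)
  step 1: λ.λ.0 (λ.(λ.λ.0 1) (λ.λ.λ.1))
  step 2: λ.λ.0 (λ.λ.0 (λ.λ.λ.1))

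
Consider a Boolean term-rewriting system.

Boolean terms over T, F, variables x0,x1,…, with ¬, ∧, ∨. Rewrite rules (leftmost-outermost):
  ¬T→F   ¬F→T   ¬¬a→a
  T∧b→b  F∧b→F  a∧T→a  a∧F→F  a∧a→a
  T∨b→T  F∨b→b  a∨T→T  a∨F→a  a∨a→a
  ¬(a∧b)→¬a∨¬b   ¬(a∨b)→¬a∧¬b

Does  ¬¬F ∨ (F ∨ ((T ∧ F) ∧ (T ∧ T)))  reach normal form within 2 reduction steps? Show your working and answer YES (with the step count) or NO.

Answer: NO — after 2 steps the term is F ∨ ((T ∧ F) ∧ (T ∧ T)), not yet normal

Reduction:
  start: ¬¬F ∨ (F ∨ ((T ∧ F) ∧ (T ∧ T)))
  →1  F ∨ (F ∨ ((T ∧ F) ∧ (T ∧ T)))
  →2  F ∨ ((T ∧ F) ∧ (T ∧ T))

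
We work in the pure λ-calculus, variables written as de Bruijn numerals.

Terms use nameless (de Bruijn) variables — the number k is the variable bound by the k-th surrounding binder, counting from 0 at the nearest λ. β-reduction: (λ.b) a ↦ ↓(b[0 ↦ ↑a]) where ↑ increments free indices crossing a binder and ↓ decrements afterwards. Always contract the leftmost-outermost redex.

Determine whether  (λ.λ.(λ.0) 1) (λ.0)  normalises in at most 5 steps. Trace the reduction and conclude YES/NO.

  start: (λ.λ.(λ.0) 1) (λ.0)
  →1  λ.(λ.0) (λ.0)
  →2  λ.λ.0

Answer: YES — reaches normal form λ.λ.0 in 2 ≤ 5 steps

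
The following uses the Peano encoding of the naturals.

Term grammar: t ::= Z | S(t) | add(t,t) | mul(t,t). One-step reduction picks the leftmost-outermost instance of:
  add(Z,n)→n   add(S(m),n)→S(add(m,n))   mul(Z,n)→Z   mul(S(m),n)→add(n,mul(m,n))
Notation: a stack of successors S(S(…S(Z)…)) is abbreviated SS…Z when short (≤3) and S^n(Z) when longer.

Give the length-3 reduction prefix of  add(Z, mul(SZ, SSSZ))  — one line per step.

  start: add(Z, mul(SZ, SSSZ))
  [1] mul(SZ, SSSZ)
  [2] add(SSSZ, mul(Z, SSSZ))
  [3] S(add(SSZ, mul(Z, SSSZ)))

Answer: after 3 steps: S(add(SSZ, mul(Z, SSSZ)))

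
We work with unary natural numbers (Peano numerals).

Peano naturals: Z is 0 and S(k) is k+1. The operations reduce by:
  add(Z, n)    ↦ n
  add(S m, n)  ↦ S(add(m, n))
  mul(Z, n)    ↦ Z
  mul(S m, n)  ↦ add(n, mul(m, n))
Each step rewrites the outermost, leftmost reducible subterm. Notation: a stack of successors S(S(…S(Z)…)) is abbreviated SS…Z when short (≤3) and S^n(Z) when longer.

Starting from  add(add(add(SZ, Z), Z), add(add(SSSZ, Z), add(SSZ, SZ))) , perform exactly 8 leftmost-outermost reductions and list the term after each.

  start: add(add(add(SZ, Z), Z), add(add(SSSZ, Z), add(SSZ, SZ)))
  step 1: add(add(S(add(Z, Z)), Z), add(add(SSSZ, Z), add(SSZ, SZ)))
  step 2: add(S(add(add(Z, Z), Z)), add(add(SSSZ, Z), add(SSZ, SZ)))
  step 3: S(add(add(add(Z, Z), Z), add(add(SSSZ, Z), add(SSZ, SZ))))
  step 4: S(add(add(Z, Z), add(add(SSSZ, Z), add(SSZ, SZ))))
  step 5: S(add(Z, add(add(SSSZ, Z), add(SSZ, SZ))))
  step 6: S(add(add(SSSZ, Z), add(SSZ, SZ)))
  step 7: S(add(S(add(SSZ, Z)), add(SSZ, SZ)))
  step 8: S(S(add(add(SSZ, Z), add(SSZ, SZ))))

Answer: after 8 steps: S(S(add(add(SSZ, Z), add(SSZ, SZ))))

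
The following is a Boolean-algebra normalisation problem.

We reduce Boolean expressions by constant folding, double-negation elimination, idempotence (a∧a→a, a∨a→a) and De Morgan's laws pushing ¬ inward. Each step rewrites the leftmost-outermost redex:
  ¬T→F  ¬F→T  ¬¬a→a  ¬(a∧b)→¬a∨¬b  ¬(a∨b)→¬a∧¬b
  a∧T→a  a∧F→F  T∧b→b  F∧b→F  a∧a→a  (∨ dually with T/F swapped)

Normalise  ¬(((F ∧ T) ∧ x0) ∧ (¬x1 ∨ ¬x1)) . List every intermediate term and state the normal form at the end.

Answer: normal form = T  (in 7 steps)

Working:
  start: ¬(((F ∧ T) ∧ x0) ∧ (¬x1 ∨ ¬x1))
  →1  ¬((F ∧ T) ∧ x0) ∨ ¬(¬x1 ∨ ¬x1)
  →2  (¬(F ∧ T) ∨ ¬x0) ∨ ¬(¬x1 ∨ ¬x1)
  →3  ((¬F ∨ ¬T) ∨ ¬x0) ∨ ¬(¬x1 ∨ ¬x1)
  →4  ((T ∨ ¬T) ∨ ¬x0) ∨ ¬(¬x1 ∨ ¬x1)
  →5  (T ∨ ¬x0) ∨ ¬(¬x1 ∨ ¬x1)
  →6  T ∨ ¬(¬x1 ∨ ¬x1)
  →7  T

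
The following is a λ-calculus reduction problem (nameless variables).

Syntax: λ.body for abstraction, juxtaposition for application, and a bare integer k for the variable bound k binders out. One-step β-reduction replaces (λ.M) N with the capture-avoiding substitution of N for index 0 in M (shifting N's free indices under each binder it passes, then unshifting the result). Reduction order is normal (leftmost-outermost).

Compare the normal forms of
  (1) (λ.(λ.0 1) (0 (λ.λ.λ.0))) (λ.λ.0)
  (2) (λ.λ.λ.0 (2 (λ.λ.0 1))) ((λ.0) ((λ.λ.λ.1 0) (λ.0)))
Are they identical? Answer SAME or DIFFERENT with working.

Answer: DIFFERENT — A ⇓ λ.λ.0, B ⇓ λ.λ.0 (λ.λ.0 1)

Derivation:
Term A:
  start: (λ.(λ.0 1) (0 (λ.λ.λ.0))) (λ.λ.0)
  step 1: (λ.0 (λ.λ.0)) ((λ.λ.0) (λ.λ.λ.0))
  step 2: (λ.λ.0) (λ.λ.λ.0) (λ.λ.0)
  step 3: (λ.0) (λ.λ.0)
  step 4: λ.λ.0

Term B:
  start: (λ.λ.λ.0 (2 (λ.λ.0 1))) ((λ.0) ((λ.λ.λ.1 0) (λ.0)))
  step 1: λ.λ.0 ((λ.0) ((λ.λ.λ.1 0) (λ.0)) (λ.λ.0 1))
  step 2: λ.λ.0 ((λ.λ.λ.1 0) (λ.0) (λ.λ.0 1))
  step 3: λ.λ.0 ((λ.λ.1 0) (λ.λ.0 1))
  step 4: λ.λ.0 (λ.(λ.λ.0 1) 0)
  step 5: λ.λ.0 (λ.λ.0 1)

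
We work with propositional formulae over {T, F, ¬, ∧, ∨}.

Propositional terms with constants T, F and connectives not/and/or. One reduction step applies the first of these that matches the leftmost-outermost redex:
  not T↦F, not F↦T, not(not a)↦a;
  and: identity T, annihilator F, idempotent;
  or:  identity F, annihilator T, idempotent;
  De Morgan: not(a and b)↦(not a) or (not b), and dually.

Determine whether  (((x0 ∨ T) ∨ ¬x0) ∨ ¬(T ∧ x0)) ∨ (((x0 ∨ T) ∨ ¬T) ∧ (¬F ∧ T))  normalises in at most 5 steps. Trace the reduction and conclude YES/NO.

Answer: YES — reaches normal form T in 4 ≤ 5 steps

Reduction:
  start: (((x0 ∨ T) ∨ ¬x0) ∨ ¬(T ∧ x0)) ∨ (((x0 ∨ T) ∨ ¬T) ∧ (¬F ∧ T))
  →1  ((T ∨ ¬x0) ∨ ¬(T ∧ x0)) ∨ (((x0 ∨ T) ∨ ¬T) ∧ (¬F ∧ T))
  →2  (T ∨ ¬(T ∧ x0)) ∨ (((x0 ∨ T) ∨ ¬T) ∧ (¬F ∧ T))
  →3  T ∨ (((x0 ∨ T) ∨ ¬T) ∧ (¬F ∧ T))
  →4  T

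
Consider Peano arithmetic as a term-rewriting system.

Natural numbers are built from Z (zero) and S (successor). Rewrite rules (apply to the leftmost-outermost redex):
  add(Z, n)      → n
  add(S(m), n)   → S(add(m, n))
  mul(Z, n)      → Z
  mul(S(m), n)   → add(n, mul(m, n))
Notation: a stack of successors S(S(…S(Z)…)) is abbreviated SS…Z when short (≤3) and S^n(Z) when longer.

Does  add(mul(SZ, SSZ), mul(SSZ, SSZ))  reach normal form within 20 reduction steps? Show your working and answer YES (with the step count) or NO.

  start: add(mul(SZ, SSZ), mul(SSZ, SSZ))
  →1  add(add(SSZ, mul(Z, SSZ)), mul(SSZ, SSZ))
  →2  add(S(add(SZ, mul(Z, SSZ))), mul(SSZ, SSZ))
  →3  S(add(add(SZ, mul(Z, SSZ)), mul(SSZ, SSZ)))
  →4  S(add(S(add(Z, mul(Z, SSZ))), mul(SSZ, SSZ)))
  →5  S(S(add(add(Z, mul(Z, SSZ)), mul(SSZ, SSZ))))
  →6  S(S(add(mul(Z, SSZ), mul(SSZ, SSZ))))
  →7  S(S(add(Z, mul(SSZ, SSZ))))
  →8  S(S(mul(SSZ, SSZ)))
  →9  S(S(add(SSZ, mul(SZ, SSZ))))
  →10  S(S(S(add(SZ, mul(SZ, SSZ)))))
  →11  S(S(S(S(add(Z, mul(SZ, SSZ))))))
  →12  S(S(S(S(mul(SZ, SSZ)))))
  →13  S(S(S(S(add(SSZ, mul(Z, SSZ))))))
  →14  S(S(S(S(S(add(SZ, mul(Z, SSZ)))))))
  →15  S(S(S(S(S(S(add(Z, mul(Z, SSZ))))))))
  →16  S(S(S(S(S(S(mul(Z, SSZ)))))))
  →17  S^6(Z)

Answer: YES — reaches normal form S^6(Z) in 17 ≤ 20 steps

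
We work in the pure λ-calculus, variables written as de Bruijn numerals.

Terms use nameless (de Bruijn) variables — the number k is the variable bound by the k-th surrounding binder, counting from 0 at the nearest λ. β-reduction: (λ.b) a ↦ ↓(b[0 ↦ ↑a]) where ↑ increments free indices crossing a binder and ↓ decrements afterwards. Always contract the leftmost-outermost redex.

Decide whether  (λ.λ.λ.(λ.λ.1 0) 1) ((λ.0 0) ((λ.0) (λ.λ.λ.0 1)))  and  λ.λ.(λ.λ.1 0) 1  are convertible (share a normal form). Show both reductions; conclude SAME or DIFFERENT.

Term A:
  start: (λ.λ.λ.(λ.λ.1 0) 1) ((λ.0 0) ((λ.0) (λ.λ.λ.0 1)))
  →1  λ.λ.(λ.λ.1 0) 1
  →2  λ.λ.λ.2 0

Term B:
  start: λ.λ.(λ.λ.1 0) 1
  →1  λ.λ.λ.2 0

Answer: SAME — A ⇓ λ.λ.λ.2 0, B ⇓ λ.λ.λ.2 0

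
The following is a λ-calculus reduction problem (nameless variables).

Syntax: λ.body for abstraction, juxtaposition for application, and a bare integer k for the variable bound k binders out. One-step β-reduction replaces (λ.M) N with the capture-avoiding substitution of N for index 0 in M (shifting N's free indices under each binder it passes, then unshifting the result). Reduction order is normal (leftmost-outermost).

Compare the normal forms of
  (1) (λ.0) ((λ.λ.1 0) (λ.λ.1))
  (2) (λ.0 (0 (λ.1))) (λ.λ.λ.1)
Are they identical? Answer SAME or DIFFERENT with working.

Answer: SAME — A ⇓ λ.λ.1, B ⇓ λ.λ.1

Working:
Term A:
  start: (λ.0) ((λ.λ.1 0) (λ.λ.1))
  [1] (λ.λ.1 0) (λ.λ.1)
  [2] λ.(λ.λ.1) 0
  [3] λ.λ.1

Term B:
  start: (λ.0 (0 (λ.1))) (λ.λ.λ.1)
  [1] (λ.λ.λ.1) ((λ.λ.λ.1) (λ.λ.λ.λ.1))
  [2] λ.λ.1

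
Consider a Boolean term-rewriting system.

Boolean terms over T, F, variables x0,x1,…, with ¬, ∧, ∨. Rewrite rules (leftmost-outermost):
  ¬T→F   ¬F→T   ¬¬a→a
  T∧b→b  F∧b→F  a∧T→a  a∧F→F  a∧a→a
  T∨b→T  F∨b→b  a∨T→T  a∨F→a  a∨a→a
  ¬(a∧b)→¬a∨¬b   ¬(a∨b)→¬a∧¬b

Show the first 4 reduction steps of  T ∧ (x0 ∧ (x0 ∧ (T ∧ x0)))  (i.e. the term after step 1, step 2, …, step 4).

  start: T ∧ (x0 ∧ (x0 ∧ (T ∧ x0)))
  step 1: x0 ∧ (x0 ∧ (T ∧ x0))
  step 2: x0 ∧ (x0 ∧ x0)
  step 3: x0 ∧ x0
  step 4: x0

Answer: after 4 steps: x0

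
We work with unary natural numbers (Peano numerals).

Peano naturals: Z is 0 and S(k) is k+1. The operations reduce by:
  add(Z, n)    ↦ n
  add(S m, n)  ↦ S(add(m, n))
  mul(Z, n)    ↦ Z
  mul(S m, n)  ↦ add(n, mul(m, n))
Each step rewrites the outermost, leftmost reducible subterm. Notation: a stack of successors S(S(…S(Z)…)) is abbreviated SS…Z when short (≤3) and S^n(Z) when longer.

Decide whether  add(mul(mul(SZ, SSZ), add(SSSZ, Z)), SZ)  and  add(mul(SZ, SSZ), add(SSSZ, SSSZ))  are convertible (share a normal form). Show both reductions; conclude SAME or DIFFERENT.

Answer: DIFFERENT — A ⇓ S^7(Z), B ⇓ S^8(Z)

Working:
Term A:
  start: add(mul(mul(SZ, SSZ), add(SSSZ, Z)), SZ)
  step 1: add(mul(add(SSZ, mul(Z, SSZ)), add(SSSZ, Z)), SZ)
  step 2: add(mul(S(add(SZ, mul(Z, SSZ))), add(SSSZ, Z)), SZ)
  step 3: add(add(add(SSSZ, Z), mul(add(SZ, mul(Z, SSZ)), add(SSSZ, Z))), SZ)
  step 4: add(add(S(add(SSZ, Z)), mul(add(SZ, mul(Z, SSZ)), add(SSSZ, Z))), SZ)
  step 5: add(S(add(add(SSZ, Z), mul(add(SZ, mul(Z, SSZ)), add(SSSZ, Z)))), SZ)
  step 6: S(add(add(add(SSZ, Z), mul(add(SZ, mul(Z, SSZ)), add(SSSZ, Z))), SZ))
  step 7: S(add(add(S(add(SZ, Z)), mul(add(SZ, mul(Z, SSZ)), add(SSSZ, Z))), SZ))
  step 8: S(add(S(add(add(SZ, Z), mul(add(SZ, mul(Z, SSZ)), add(SSSZ, Z)))), SZ))
  step 9: S(S(add(add(add(SZ, Z), mul(add(SZ, mul(Z, SSZ)), add(SSSZ, Z))), SZ)))
  step 10: S(S(add(add(S(add(Z, Z)), mul(add(SZ, mul(Z, SSZ)), add(SSSZ, Z))), SZ)))
  step 11: S(S(add(S(add(add(Z, Z), mul(add(SZ, mul(Z, SSZ)), add(SSSZ, Z)))), SZ)))
  step 12: S(S(S(add(add(add(Z, Z), mul(add(SZ, mul(Z, SSZ)), add(SSSZ, Z))), SZ))))
  step 13: S(S(S(add(add(Z, mul(add(SZ, mul(Z, SSZ)), add(SSSZ, Z))), SZ))))
  step 14: S(S(S(add(mul(add(SZ, mul(Z, SSZ)), add(SSSZ, Z)), SZ))))
  step 15: S(S(S(add(mul(S(add(Z, mul(Z, SSZ))), add(SSSZ, Z)), SZ))))
  step 16: S(S(S(add(add(add(SSSZ, Z), mul(add(Z, mul(Z, SSZ)), add(SSSZ, Z))), SZ))))
  step 17: S(S(S(add(add(S(add(SSZ, Z)), mul(add(Z, mul(Z, SSZ)), add(SSSZ, Z))), SZ))))
  step 18: S(S(S(add(S(add(add(SSZ, Z), mul(add(Z, mul(Z, SSZ)), add(SSSZ, Z)))), SZ))))
  step 19: S(S(S(S(add(add(add(SSZ, Z), mul(add(Z, mul(Z, SSZ)), add(SSSZ, Z))), SZ)))))
  step 20: S(S(S(S(add(add(S(add(SZ, Z)), mul(add(Z, mul(Z, SSZ)), add(SSSZ, Z))), SZ)))))
  step 21: S(S(S(S(add(S(add(add(SZ, Z), mul(add(Z, mul(Z, SSZ)), add(SSSZ, Z)))), SZ)))))
  step 22: S(S(S(S(S(add(add(add(SZ, Z), mul(add(Z, mul(Z, SSZ)), add(SSSZ, Z))), SZ))))))
  step 23: S(S(S(S(S(add(add(S(add(Z, Z)), mul(add(Z, mul(Z, SSZ)), add(SSSZ, Z))), SZ))))))
  step 24: S(S(S(S(S(add(S(add(add(Z, Z), mul(add(Z, mul(Z, SSZ)), add(SSSZ, Z)))), SZ))))))
  step 25: S(S(S(S(S(S(add(add(add(Z, Z), mul(add(Z, mul(Z, SSZ)), add(SSSZ, Z))), SZ)))))))
  step 26: S(S(S(S(S(S(add(add(Z, mul(add(Z, mul(Z, SSZ)), add(SSSZ, Z))), SZ)))))))
  step 27: S(S(S(S(S(S(add(mul(add(Z, mul(Z, SSZ)), add(SSSZ, Z)), SZ)))))))
  step 28: S(S(S(S(S(S(add(mul(mul(Z, SSZ), add(SSSZ, Z)), SZ)))))))
  step 29: S(S(S(S(S(S(add(mul(Z, add(SSSZ, Z)), SZ)))))))
  step 30: S(S(S(S(S(S(add(Z, SZ)))))))
  step 31: S^7(Z)

Term B:
  start: add(mul(SZ, SSZ), add(SSSZ, SSSZ))
  step 1: add(add(SSZ, mul(Z, SSZ)), add(SSSZ, SSSZ))
  step 2: add(S(add(SZ, mul(Z, SSZ))), add(SSSZ, SSSZ))
  step 3: S(add(add(SZ, mul(Z, SSZ)), add(SSSZ, SSSZ)))
  step 4: S(add(S(add(Z, mul(Z, SSZ))), add(SSSZ, SSSZ)))
  step 5: S(S(add(add(Z, mul(Z, SSZ)), add(SSSZ, SSSZ))))
  step 6: S(S(add(mul(Z, SSZ), add(SSSZ, SSSZ))))
  step 7: S(S(add(Z, add(SSSZ, SSSZ))))
  step 8: S(S(add(SSSZ, SSSZ)))
  step 9: S(S(S(add(SSZ, SSSZ))))
  step 10: S(S(S(S(add(SZ, SSSZ)))))
  step 11: S(S(S(S(S(add(Z, SSSZ))))))
  step 12: S^8(Z)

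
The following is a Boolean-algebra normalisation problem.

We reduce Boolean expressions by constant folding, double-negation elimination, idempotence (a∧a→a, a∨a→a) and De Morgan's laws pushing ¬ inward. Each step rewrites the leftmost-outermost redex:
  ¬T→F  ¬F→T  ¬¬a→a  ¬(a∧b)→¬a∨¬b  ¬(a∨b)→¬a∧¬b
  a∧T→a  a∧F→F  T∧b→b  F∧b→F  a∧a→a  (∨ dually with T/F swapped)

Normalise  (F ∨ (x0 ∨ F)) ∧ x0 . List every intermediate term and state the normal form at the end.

  start: (F ∨ (x0 ∨ F)) ∧ x0
  →1  (x0 ∨ F) ∧ x0
  →2  x0 ∧ x0
  →3  x0

Answer: normal form = x0  (in 3 steps)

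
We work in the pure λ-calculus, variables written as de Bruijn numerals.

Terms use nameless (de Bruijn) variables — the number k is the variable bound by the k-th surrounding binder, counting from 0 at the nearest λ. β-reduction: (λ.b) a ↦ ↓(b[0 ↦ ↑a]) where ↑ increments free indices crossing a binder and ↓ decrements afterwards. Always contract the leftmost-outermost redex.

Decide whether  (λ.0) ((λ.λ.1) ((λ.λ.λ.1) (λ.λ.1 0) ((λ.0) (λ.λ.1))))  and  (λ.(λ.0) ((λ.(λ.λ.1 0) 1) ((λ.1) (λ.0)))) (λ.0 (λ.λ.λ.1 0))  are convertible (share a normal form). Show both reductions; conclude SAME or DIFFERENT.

Answer: DIFFERENT — A ⇓ λ.λ.λ.λ.1, B ⇓ λ.0 (λ.λ.λ.1 0)

Derivation:
Term A:
  start: (λ.0) ((λ.λ.1) ((λ.λ.λ.1) (λ.λ.1 0) ((λ.0) (λ.λ.1))))
  →1  (λ.λ.1) ((λ.λ.λ.1) (λ.λ.1 0) ((λ.0) (λ.λ.1)))
  →2  λ.(λ.λ.λ.1) (λ.λ.1 0) ((λ.0) (λ.λ.1))
  →3  λ.(λ.λ.1) ((λ.0) (λ.λ.1))
  →4  λ.λ.(λ.0) (λ.λ.1)
  →5  λ.λ.λ.λ.1

Term B:
  start: (λ.(λ.0) ((λ.(λ.λ.1 0) 1) ((λ.1) (λ.0)))) (λ.0 (λ.λ.λ.1 0))
  →1  (λ.0) ((λ.(λ.λ.1 0) (λ.0 (λ.λ.λ.1 0))) ((λ.λ.0 (λ.λ.λ.1 0)) (λ.0)))
  →2  (λ.(λ.λ.1 0) (λ.0 (λ.λ.λ.1 0))) ((λ.λ.0 (λ.λ.λ.1 0)) (λ.0))
  →3  (λ.λ.1 0) (λ.0 (λ.λ.λ.1 0))
  →4  λ.(λ.0 (λ.λ.λ.1 0)) 0
  →5  λ.0 (λ.λ.λ.1 0)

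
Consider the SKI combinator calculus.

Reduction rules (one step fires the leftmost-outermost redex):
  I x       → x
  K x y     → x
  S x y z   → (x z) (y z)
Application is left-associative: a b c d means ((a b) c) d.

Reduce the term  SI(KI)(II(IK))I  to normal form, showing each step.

  start: SI(KI)(II(IK))I
  step 1: I(II(IK))(KI(II(IK)))I
  step 2: II(IK)(KI(II(IK)))I
  step 3: I(IK)(KI(II(IK)))I
  step 4: IK(KI(II(IK)))I
  step 5: K(KI(II(IK)))I
  step 6: KI(II(IK))
  step 7: I

Answer: normal form = I  (in 7 steps)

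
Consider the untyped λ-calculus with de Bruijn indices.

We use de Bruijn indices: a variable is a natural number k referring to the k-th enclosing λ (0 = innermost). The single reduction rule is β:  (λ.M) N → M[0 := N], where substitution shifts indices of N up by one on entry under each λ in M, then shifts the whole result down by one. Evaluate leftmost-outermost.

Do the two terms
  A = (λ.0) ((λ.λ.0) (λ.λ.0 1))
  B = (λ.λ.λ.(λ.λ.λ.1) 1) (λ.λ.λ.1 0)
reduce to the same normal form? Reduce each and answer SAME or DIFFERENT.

Answer: DIFFERENT — A ⇓ λ.0, B ⇓ λ.λ.λ.λ.1

Working:
Term A:
  start: (λ.0) ((λ.λ.0) (λ.λ.0 1))
  [1] (λ.λ.0) (λ.λ.0 1)
  [2] λ.0

Term B:
  start: (λ.λ.λ.(λ.λ.λ.1) 1) (λ.λ.λ.1 0)
  [1] λ.λ.(λ.λ.λ.1) 1
  [2] λ.λ.λ.λ.1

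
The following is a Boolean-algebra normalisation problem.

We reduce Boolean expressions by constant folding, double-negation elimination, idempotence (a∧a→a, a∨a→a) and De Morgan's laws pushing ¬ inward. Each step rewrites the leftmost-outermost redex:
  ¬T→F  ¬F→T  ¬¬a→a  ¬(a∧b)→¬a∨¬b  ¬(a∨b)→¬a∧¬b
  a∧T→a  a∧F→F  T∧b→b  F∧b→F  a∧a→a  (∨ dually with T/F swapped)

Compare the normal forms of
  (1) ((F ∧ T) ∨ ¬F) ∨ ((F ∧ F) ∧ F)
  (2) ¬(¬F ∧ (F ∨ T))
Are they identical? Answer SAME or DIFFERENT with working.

Answer: DIFFERENT — A ⇓ T, B ⇓ F

Derivation:
Term A:
  start: ((F ∧ T) ∨ ¬F) ∨ ((F ∧ F) ∧ F)
  step 1: (F ∨ ¬F) ∨ ((F ∧ F) ∧ F)
  step 2: ¬F ∨ ((F ∧ F) ∧ F)
  step 3: T ∨ ((F ∧ F) ∧ F)
  step 4: T

Term B:
  start: ¬(¬F ∧ (F ∨ T))
  step 1: ¬¬F ∨ ¬(F ∨ T)
  step 2: F ∨ ¬(F ∨ T)
  step 3: ¬(F ∨ T)
  step 4: ¬F ∧ ¬T
  step 5: T ∧ ¬T
  step 6: ¬T
  step 7: F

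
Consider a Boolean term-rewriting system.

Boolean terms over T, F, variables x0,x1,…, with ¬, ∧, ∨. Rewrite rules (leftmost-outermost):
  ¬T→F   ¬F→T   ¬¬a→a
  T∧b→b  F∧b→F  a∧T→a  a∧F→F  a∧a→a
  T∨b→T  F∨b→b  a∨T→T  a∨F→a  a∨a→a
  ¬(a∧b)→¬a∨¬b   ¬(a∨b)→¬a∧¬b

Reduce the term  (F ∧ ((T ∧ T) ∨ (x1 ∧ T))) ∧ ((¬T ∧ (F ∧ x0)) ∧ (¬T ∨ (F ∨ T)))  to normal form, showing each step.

  start: (F ∧ ((T ∧ T) ∨ (x1 ∧ T))) ∧ ((¬T ∧ (F ∧ x0)) ∧ (¬T ∨ (F ∨ T)))
  step 1: F ∧ ((¬T ∧ (F ∧ x0)) ∧ (¬T ∨ (F ∨ T)))
  step 2: F

Answer: normal form = F  (in 2 steps)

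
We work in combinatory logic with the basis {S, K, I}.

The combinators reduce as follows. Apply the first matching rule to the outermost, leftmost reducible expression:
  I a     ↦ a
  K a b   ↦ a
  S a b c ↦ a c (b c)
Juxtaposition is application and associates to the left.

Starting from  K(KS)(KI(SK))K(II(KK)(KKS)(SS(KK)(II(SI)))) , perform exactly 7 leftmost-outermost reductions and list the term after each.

Answer: after 7 steps: S(K(S(I(SI))(KK(II(SI)))))

Working:
  start: K(KS)(KI(SK))K(II(KK)(KKS)(SS(KK)(II(SI))))
  [1] KSK(II(KK)(KKS)(SS(KK)(II(SI))))
  [2] S(II(KK)(KKS)(SS(KK)(II(SI))))
  [3] S(I(KK)(KKS)(SS(KK)(II(SI))))
  [4] S(KK(KKS)(SS(KK)(II(SI))))
  [5] S(K(SS(KK)(II(SI))))
  [6] S(K(S(II(SI))(KK(II(SI)))))
  [7] S(K(S(I(SI))(KK(II(SI)))))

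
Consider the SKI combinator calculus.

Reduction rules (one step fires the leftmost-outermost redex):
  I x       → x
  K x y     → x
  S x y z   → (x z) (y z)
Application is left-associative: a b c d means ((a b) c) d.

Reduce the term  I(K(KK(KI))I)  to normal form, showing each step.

  start: I(K(KK(KI))I)
  →1  K(KK(KI))I
  →2  KK(KI)
  →3  K

Answer: normal form = K  (in 3 steps)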